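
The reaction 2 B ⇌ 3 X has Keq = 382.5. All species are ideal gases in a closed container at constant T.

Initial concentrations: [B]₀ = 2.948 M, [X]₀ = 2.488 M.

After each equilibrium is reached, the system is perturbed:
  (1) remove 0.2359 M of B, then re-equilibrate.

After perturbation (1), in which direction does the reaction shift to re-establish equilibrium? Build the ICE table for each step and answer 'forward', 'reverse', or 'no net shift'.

Q₀ = 1.772 vs Keq = 382.5 ⇒ Q<K, forward
Step 1:
                  B         X
  Initial     2.948     2.488
  Change     -2.228     3.342
  Equil      0.7198      5.83
  solve Keq expr → x = 1.114; check Q = 382.5
Then remove 0.2359 M of B.
Step 2:
                  B         X
  Initial    0.4839      5.83
  Change     0.1851   -0.2776
  Equil       0.669     5.553
  solve Keq expr → x = -0.09255; check Q = 382.5

Direction: reverse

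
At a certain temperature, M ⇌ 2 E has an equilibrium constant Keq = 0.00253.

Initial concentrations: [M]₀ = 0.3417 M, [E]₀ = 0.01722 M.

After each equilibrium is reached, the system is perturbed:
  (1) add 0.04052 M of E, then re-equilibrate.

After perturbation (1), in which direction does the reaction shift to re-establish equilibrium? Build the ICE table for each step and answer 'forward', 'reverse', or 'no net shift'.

Q₀ = 8.6780e-04 vs Keq = 0.00253 ⇒ Q<K, forward
Step 1:
                   M          E
  I           0.3417    0.01722
  C        -0.005962    0.01192
  E           0.3357    0.02914
  solve Keq expr → x = 0.005962; check Q = 0.00253
Then add 0.04052 M of E.
Step 2:
                   M          E
  I           0.3357    0.06966
  C          0.01984   -0.03967
  E           0.3556    0.02999
  solve Keq expr → x = -0.01984; check Q = 0.00253

Direction: reverse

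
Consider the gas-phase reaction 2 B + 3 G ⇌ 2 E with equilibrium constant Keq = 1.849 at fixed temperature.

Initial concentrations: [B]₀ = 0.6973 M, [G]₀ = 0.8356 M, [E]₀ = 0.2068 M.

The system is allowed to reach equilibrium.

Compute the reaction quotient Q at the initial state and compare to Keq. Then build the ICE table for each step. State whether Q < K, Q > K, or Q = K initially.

Q₀ = 0.1508 vs Keq = 1.849 ⇒ Q<K, forward
Step 1:
                    B           G           E
  I            0.6973      0.8356      0.2068
  C           -0.1494     -0.2241      0.1494
  E            0.5479      0.6115      0.3562
  solve Keq expr → x = 0.07471; check Q = 1.849

Q₀ = 0.1508; Q < K (proceeds forward)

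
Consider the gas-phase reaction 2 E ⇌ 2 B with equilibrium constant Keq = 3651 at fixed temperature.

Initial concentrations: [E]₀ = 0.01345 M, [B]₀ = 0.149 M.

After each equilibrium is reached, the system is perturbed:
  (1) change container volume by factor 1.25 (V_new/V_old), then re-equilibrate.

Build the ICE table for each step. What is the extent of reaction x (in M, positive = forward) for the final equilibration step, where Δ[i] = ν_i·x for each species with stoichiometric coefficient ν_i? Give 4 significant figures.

x = 0 M

Q₀ = 122.7 vs Keq = 3651 ⇒ Q<K, forward
Step 1:
                    E           B
  init        0.01345       0.149
  Δ          -0.01081     0.01081
  eq         0.002645      0.1598
  solve Keq expr → x = 0.005403; check Q = 3651
Then change container volume by factor 1.25 (V_new/V_old).
Step 2:
                    E           B
  init       0.002116      0.1278
  Δ                 0           0
  eq         0.002116      0.1278
  solve Keq expr → x = 0; check Q = 3651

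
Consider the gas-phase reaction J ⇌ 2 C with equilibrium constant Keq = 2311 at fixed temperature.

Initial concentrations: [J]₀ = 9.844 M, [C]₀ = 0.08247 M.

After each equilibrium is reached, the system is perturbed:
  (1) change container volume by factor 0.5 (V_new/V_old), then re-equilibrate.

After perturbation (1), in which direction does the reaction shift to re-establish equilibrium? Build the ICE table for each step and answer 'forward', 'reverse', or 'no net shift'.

Direction: reverse

Q₀ = 6.9091e-04 vs Keq = 2311 ⇒ Q<K, forward
Step 1:
                    J           C
  init          9.844     0.08247
  Δ             -9.68       19.36
  eq           0.1636       19.44
  solve Keq expr → x = 9.68; check Q = 2311
Then change container volume by factor 0.5 (V_new/V_old).
Step 2:
                    J           C
  init         0.3272       38.89
  Δ            0.3067     -0.6134
  eq           0.6339       38.27
  solve Keq expr → x = -0.3067; check Q = 2311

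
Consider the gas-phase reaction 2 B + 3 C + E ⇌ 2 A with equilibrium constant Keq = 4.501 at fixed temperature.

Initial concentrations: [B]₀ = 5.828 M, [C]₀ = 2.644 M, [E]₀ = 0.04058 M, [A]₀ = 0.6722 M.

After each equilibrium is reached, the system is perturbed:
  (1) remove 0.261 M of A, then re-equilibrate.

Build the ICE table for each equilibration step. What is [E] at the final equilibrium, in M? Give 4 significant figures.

Q₀ = 0.01774 vs Keq = 4.501 ⇒ Q<K, forward
Step 1:
                    B           C           E           A
  I             5.828       2.644     0.04058      0.6722
  C          -0.08069      -0.121    -0.04034     0.08069
  E             5.747       2.523  2.3740e-04      0.7529
  solve Keq expr → x = 0.04034; check Q = 4.501
Then remove 0.261 M of A.
Step 2:
                    B           C           E           A
  I             5.747       2.523  2.3740e-04      0.4919
  C       -2.7179e-04 -4.0769e-04 -1.3590e-04  2.7179e-04
  E             5.747       2.523  1.0150e-04      0.4922
  solve Keq expr → x = 1.3590e-04; check Q = 4.501

[E]_eq = 1.0150e-04 M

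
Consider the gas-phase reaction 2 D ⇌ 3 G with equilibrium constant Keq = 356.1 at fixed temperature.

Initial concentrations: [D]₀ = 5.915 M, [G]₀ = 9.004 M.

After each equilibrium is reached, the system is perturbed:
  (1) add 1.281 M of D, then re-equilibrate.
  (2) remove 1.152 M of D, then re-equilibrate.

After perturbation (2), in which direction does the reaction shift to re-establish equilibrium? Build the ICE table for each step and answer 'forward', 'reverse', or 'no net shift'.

Direction: reverse

Q₀ = 20.86 vs Keq = 356.1 ⇒ Q<K, forward
Step 1:
                  D         G
  Initial     5.915     9.004
  Change     -3.198     4.797
  Equil       2.717      13.8
  solve Keq expr → x = 1.599; check Q = 356.1
Then add 1.281 M of D.
Step 2:
                  D         G
  Initial     3.998      13.8
  Change    -0.8814     1.322
  Equil       3.117     15.12
  solve Keq expr → x = 0.4407; check Q = 356.1
Then remove 1.152 M of D.
Step 3:
                  D         G
  Initial     1.965     15.12
  Change     0.7921    -1.188
  Equil       2.757     13.94
  solve Keq expr → x = -0.396; check Q = 356.1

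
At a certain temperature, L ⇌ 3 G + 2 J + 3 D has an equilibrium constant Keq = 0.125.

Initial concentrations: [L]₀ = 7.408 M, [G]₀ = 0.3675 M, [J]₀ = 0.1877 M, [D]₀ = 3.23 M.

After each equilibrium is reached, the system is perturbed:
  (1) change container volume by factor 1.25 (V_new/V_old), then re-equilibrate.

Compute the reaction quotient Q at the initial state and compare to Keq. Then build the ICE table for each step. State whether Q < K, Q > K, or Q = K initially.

Q₀ = 0.007954; Q < K (proceeds forward)

Q₀ = 0.007954 vs Keq = 0.125 ⇒ Q<K, forward
Step 1:
                    L           G           J           D
  init          7.408      0.3675      0.1877        3.23
  Δ          -0.07283      0.2185      0.1457      0.2185
  eq            7.335       0.586      0.3334       3.448
  solve Keq expr → x = 0.07283; check Q = 0.125
Then change container volume by factor 1.25 (V_new/V_old).
Step 2:
                    L           G           J           D
  init          5.868      0.4688      0.2667       2.759
  Δ           -0.0474      0.1422      0.0948      0.1422
  eq            5.821       0.611      0.3615       2.901
  solve Keq expr → x = 0.0474; check Q = 0.125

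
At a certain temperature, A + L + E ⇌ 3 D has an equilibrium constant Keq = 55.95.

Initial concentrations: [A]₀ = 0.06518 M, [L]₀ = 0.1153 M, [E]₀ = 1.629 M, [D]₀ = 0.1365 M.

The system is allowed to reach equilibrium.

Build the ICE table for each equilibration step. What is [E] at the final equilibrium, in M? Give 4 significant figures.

[E]_eq = 1.57 M

Q₀ = 0.2077 vs Keq = 55.95 ⇒ Q<K, forward
Step 1:
                    A           L           E           D
  init        0.06518      0.1153       1.629      0.1365
  Δ          -0.05896    -0.05896    -0.05896      0.1769
  eq         0.006219     0.05634        1.57      0.3134
  solve Keq expr → x = 0.05896; check Q = 55.95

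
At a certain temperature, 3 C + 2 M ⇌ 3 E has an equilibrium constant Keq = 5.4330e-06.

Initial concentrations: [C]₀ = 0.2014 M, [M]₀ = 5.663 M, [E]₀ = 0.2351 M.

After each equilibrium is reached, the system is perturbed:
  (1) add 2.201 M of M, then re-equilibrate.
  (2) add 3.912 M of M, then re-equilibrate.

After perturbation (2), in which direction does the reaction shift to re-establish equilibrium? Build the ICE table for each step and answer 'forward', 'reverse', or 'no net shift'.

Q₀ = 0.0496 vs Keq = 5.4330e-06 ⇒ Q>K, reverse
Step 1:
                    C           M           E
  init         0.2014       5.663      0.2351
  Δ            0.2116      0.1411     -0.2116
  eq            0.413       5.804     0.02345
  solve Keq expr → x = -0.07055; check Q = 5.4330e-06
Then add 2.201 M of M.
Step 2:
                    C           M           E
  init          0.413       8.005     0.02345
  Δ          -0.00523   -0.003487     0.00523
  eq           0.4078       8.002     0.02868
  solve Keq expr → x = 0.001743; check Q = 5.4330e-06
Then add 3.912 M of M.
Step 3:
                    C           M           E
  init         0.4078       11.91     0.02868
  Δ         -0.007974   -0.005316    0.007974
  eq           0.3998       11.91     0.03666
  solve Keq expr → x = 0.002658; check Q = 5.4330e-06

Direction: forward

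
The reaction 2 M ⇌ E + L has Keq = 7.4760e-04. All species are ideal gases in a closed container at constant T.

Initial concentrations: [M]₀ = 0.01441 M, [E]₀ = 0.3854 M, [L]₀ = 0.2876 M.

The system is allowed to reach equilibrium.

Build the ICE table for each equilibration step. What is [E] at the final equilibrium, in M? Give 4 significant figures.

[E]_eq = 0.1003 M

Q₀ = 533.8 vs Keq = 7.4760e-04 ⇒ Q>K, reverse
Step 1:
                   M          E          L
  I          0.01441     0.3854     0.2876
  C           0.5701    -0.2851    -0.2851
  E           0.5845     0.1003   0.002545
  solve Keq expr → x = -0.2851; check Q = 7.4760e-04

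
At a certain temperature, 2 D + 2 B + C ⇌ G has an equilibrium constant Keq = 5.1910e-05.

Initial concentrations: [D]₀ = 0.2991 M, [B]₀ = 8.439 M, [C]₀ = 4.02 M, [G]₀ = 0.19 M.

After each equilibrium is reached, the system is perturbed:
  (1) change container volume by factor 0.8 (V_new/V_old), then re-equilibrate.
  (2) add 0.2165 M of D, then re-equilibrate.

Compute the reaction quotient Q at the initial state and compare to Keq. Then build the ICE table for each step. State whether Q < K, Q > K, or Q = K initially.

Q₀ = 0.007418 vs Keq = 5.1910e-05 ⇒ Q>K, reverse
Step 1:
                    D           B           C           G
  init         0.2991       8.439        4.02        0.19
  Δ            0.3651      0.3651      0.1825     -0.1825
  eq           0.6642       8.804       4.203    0.007459
  solve Keq expr → x = -0.1825; check Q = 5.1910e-05
Then change container volume by factor 0.8 (V_new/V_old).
Step 2:
                    D           B           C           G
  init         0.8302       11.01       5.253    0.009324
  Δ            -0.024      -0.024      -0.012       0.012
  eq           0.8062       10.98       5.241     0.02132
  solve Keq expr → x = 0.012; check Q = 5.1910e-05
Then add 0.2165 M of D.
Step 3:
                    D           B           C           G
  init          1.023       10.98       5.241     0.02132
  Δ          -0.02257    -0.02257    -0.01129     0.01129
  eq                1       10.96        5.23     0.03261
  solve Keq expr → x = 0.01129; check Q = 5.1910e-05

Q₀ = 0.007418; Q > K (proceeds reverse)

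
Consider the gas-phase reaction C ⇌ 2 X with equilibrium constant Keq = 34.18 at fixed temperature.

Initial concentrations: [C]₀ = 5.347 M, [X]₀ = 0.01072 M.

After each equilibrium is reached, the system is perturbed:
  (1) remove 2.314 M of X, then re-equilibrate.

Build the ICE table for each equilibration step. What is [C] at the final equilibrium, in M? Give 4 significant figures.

Q₀ = 2.1492e-05 vs Keq = 34.18 ⇒ Q<K, forward
Step 1:
                   C          X
  init         5.347    0.01072
  Δ           -3.722      7.443
  eq           1.625      7.454
  solve Keq expr → x = 3.722; check Q = 34.18
Then remove 2.314 M of X.
Step 2:
                   C          X
  init         1.625       5.14
  Δ          -0.5131      1.026
  eq           1.112      6.166
  solve Keq expr → x = 0.5131; check Q = 34.18

[C]_eq = 1.112 M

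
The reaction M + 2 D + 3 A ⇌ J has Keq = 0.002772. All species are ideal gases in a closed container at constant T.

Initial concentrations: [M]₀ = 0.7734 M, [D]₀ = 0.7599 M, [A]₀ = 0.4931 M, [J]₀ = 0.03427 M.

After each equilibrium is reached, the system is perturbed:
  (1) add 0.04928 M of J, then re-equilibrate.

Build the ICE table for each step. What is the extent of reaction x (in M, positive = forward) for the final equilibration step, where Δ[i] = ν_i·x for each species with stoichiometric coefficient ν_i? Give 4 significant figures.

x = -0.04878 M

Q₀ = 0.64 vs Keq = 0.002772 ⇒ Q>K, reverse
Step 1:
                    M           D           A           J
  init         0.7734      0.7599      0.4931     0.03427
  Δ           0.03395     0.06789      0.1018    -0.03395
  eq           0.8073      0.8278      0.5949  3.2294e-04
  solve Keq expr → x = -0.03395; check Q = 0.002772
Then add 0.04928 M of J.
Step 2:
                    M           D           A           J
  init         0.8073      0.8278      0.5949      0.0496
  Δ           0.04878     0.09755      0.1463    -0.04878
  eq           0.8561      0.9253      0.7413  8.2768e-04
  solve Keq expr → x = -0.04878; check Q = 0.002772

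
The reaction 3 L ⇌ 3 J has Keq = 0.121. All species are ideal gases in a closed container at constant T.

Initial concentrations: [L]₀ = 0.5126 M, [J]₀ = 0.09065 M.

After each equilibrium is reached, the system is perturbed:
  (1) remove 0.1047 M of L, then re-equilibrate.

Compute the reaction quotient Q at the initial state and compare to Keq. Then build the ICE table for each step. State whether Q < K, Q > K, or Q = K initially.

Q₀ = 0.005531 vs Keq = 0.121 ⇒ Q<K, forward
Step 1:
                    L           J
  I            0.5126     0.09065
  C            -0.109       0.109
  E            0.4036      0.1996
  solve Keq expr → x = 0.03633; check Q = 0.121
Then remove 0.1047 M of L.
Step 2:
                    L           J
  I            0.2989      0.1996
  C           0.03465    -0.03465
  E            0.3336       0.165
  solve Keq expr → x = -0.01155; check Q = 0.121

Q₀ = 0.005531; Q < K (proceeds forward)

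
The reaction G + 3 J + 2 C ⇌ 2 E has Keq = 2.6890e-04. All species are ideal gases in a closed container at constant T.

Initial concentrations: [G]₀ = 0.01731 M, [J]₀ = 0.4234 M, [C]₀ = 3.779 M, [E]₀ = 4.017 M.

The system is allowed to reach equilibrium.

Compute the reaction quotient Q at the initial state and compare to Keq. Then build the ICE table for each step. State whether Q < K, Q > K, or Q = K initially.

Q₀ = 860; Q > K (proceeds reverse)

Q₀ = 860 vs Keq = 2.6890e-04 ⇒ Q>K, reverse
Step 1:
                   G          J          C          E
  init       0.01731     0.4234      3.779      4.017
  Δ            1.385      4.156      2.771     -2.771
  eq           1.403      4.579       6.55      1.246
  solve Keq expr → x = -1.385; check Q = 2.6890e-04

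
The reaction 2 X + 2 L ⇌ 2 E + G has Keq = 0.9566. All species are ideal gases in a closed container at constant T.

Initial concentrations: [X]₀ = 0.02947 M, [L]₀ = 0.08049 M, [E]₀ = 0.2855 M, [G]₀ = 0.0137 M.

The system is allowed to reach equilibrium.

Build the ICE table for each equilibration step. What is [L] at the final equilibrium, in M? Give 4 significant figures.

[L]_eq = 0.1069 M

Q₀ = 198.5 vs Keq = 0.9566 ⇒ Q>K, reverse
Step 1:
                   X          L          E          G
  Initial    0.02947    0.08049     0.2855     0.0137
  Change     0.02638    0.02638   -0.02638   -0.01319
  Equil      0.05585     0.1069     0.2591 5.0770e-04
  solve Keq expr → x = -0.01319; check Q = 0.9566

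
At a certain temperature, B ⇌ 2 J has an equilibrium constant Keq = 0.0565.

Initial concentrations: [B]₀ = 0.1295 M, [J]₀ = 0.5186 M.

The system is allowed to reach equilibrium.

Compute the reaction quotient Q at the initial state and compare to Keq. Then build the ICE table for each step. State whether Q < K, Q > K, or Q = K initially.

Q₀ = 2.077; Q > K (proceeds reverse)

Q₀ = 2.077 vs Keq = 0.0565 ⇒ Q>K, reverse
Step 1:
                    B           J
  Initial      0.1295      0.5186
  Change       0.1919     -0.3838
  Equil        0.3214      0.1348
  solve Keq expr → x = -0.1919; check Q = 0.0565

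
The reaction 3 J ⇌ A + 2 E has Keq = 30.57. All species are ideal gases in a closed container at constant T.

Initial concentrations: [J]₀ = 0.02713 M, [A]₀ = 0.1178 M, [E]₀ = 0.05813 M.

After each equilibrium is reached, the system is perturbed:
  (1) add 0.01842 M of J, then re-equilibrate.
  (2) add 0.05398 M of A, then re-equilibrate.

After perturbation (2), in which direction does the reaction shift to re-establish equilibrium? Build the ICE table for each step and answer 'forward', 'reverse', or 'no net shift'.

Direction: reverse

Q₀ = 19.93 vs Keq = 30.57 ⇒ Q<K, forward
Step 1:
                    J           A           E
  I           0.02713      0.1178     0.05813
  C            -0.003  9.9984e-04       0.002
  E           0.02413      0.1188     0.06013
  solve Keq expr → x = 9.9984e-04; check Q = 30.57
Then add 0.01842 M of J.
Step 2:
                    J           A           E
  I           0.04255      0.1188     0.06013
  C          -0.01537    0.005124     0.01025
  E           0.02718      0.1239     0.07038
  solve Keq expr → x = 0.005124; check Q = 30.57
Then add 0.05398 M of A.
Step 3:
                    J           A           E
  I           0.02718      0.1779     0.07038
  C          0.002869 -9.5641e-04   -0.001913
  E           0.03005      0.1769     0.06846
  solve Keq expr → x = -9.5641e-04; check Q = 30.57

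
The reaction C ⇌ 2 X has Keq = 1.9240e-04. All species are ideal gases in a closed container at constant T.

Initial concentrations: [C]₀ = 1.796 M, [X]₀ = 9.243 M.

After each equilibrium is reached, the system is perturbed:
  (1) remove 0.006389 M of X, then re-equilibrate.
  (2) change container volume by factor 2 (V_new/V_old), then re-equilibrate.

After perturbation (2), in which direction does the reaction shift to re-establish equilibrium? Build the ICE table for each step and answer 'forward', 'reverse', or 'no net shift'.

Direction: forward

Q₀ = 47.57 vs Keq = 1.9240e-04 ⇒ Q>K, reverse
Step 1:
                   C          X
  init         1.796      9.243
  Δ            4.604     -9.208
  eq             6.4    0.03509
  solve Keq expr → x = -4.604; check Q = 1.9240e-04
Then remove 0.006389 M of X.
Step 2:
                   C          X
  init           6.4     0.0287
  Δ         -0.00319    0.00638
  eq           6.397    0.03508
  solve Keq expr → x = 0.00319; check Q = 1.9240e-04
Then change container volume by factor 2 (V_new/V_old).
Step 3:
                   C          X
  init         3.198    0.01754
  Δ        -0.003626   0.007252
  eq           3.195    0.02479
  solve Keq expr → x = 0.003626; check Q = 1.9240e-04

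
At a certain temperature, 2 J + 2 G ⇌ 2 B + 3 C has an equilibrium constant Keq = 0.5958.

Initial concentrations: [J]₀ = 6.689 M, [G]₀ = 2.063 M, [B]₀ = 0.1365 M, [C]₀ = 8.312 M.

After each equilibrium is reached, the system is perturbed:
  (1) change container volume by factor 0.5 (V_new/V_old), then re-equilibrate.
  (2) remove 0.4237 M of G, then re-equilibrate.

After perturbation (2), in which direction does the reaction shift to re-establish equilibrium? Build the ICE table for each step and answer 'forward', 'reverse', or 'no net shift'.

Direction: reverse

Q₀ = 0.05619 vs Keq = 0.5958 ⇒ Q<K, forward
Step 1:
                   J          G          B          C
  Initial      6.689      2.063     0.1365      8.312
  Change     -0.2243    -0.2243     0.2243     0.3364
  Equil        6.465      1.839     0.3608      8.648
  solve Keq expr → x = 0.1121; check Q = 0.5958
Then change container volume by factor 0.5 (V_new/V_old).
Step 2:
                   J          G          B          C
  Initial      12.93      3.677     0.7215       17.3
  Change      0.1688     0.1688    -0.1688    -0.2533
  Equil         13.1      3.846     0.5527      17.04
  solve Keq expr → x = -0.08442; check Q = 0.5958
Then remove 0.4237 M of G.
Step 3:
                   J          G          B          C
  Initial       13.1      3.423     0.5527      17.04
  Change     0.04877    0.04877   -0.04877   -0.07316
  Equil        13.15      3.471     0.5039      16.97
  solve Keq expr → x = -0.02439; check Q = 0.5958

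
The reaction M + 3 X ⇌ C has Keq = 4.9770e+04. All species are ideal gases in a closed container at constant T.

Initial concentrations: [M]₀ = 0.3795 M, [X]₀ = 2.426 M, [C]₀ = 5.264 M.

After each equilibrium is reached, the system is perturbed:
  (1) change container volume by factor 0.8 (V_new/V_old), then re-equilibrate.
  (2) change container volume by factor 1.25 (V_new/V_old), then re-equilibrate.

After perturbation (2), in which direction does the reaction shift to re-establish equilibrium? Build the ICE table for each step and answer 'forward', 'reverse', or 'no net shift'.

Direction: reverse

Q₀ = 0.9715 vs Keq = 4.9770e+04 ⇒ Q<K, forward
Step 1:
                   M          X          C
  Initial     0.3795      2.426      5.264
  Change     -0.3794     -1.138     0.3794
  Equil   5.3110e-05      1.288      5.643
  solve Keq expr → x = 0.3794; check Q = 4.9770e+04
Then change container volume by factor 0.8 (V_new/V_old).
Step 2:
                   M          X          C
  Initial 6.6387e-05       1.61      7.054
  Change  -3.2391e-05 -9.7172e-05 3.2391e-05
  Equil   3.3997e-05      1.609      7.054
  solve Keq expr → x = 3.2391e-05; check Q = 4.9770e+04
Then change container volume by factor 1.25 (V_new/V_old).
Step 3:
                   M          X          C
  Initial 2.7197e-05      1.288      5.643
  Change  2.5912e-05 7.7737e-05 -2.5912e-05
  Equil   5.3110e-05      1.288      5.643
  solve Keq expr → x = -2.5912e-05; check Q = 4.9770e+04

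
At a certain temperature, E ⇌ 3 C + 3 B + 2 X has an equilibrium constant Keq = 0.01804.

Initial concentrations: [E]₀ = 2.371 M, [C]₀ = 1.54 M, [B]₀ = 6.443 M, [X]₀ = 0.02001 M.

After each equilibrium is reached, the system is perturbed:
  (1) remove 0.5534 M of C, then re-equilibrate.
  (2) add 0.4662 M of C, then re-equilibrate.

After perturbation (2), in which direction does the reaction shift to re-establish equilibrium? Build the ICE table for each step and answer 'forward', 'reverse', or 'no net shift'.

Direction: reverse

Q₀ = 0.165 vs Keq = 0.01804 ⇒ Q>K, reverse
Step 1:
                    E           C           B           X
  I             2.371        1.54       6.443     0.02001
  C          0.006611    -0.01983    -0.01983    -0.01322
  E             2.378        1.52       6.423    0.006788
  solve Keq expr → x = -0.006611; check Q = 0.01804
Then remove 0.5534 M of C.
Step 2:
                    E           C           B           X
  I             2.378      0.9668       6.423    0.006788
  C         -0.003181    0.009543    0.009543    0.006362
  E             2.374      0.9763       6.433     0.01315
  solve Keq expr → x = 0.003181; check Q = 0.01804
Then add 0.4662 M of C.
Step 3:
                    E           C           B           X
  I             2.374       1.443       6.433     0.01315
  C          0.002871   -0.008614   -0.008614   -0.005743
  E             2.377       1.434       6.424    0.007407
  solve Keq expr → x = -0.002871; check Q = 0.01804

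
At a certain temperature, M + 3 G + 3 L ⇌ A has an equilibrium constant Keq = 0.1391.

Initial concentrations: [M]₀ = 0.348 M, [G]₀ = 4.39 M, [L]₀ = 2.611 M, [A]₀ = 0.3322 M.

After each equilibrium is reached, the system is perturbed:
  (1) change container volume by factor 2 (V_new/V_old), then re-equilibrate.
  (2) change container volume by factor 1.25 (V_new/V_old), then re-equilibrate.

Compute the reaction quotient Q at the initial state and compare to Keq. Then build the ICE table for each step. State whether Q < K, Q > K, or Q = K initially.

Q₀ = 6.3388e-04; Q < K (proceeds forward)

Q₀ = 6.3388e-04 vs Keq = 0.1391 ⇒ Q<K, forward
Step 1:
                  M         G         L         A
  Initial     0.348      4.39     2.611    0.3322
  Change    -0.3217   -0.9652   -0.9652    0.3217
  Equil     0.02626     3.425     1.646    0.6539
  solve Keq expr → x = 0.3217; check Q = 0.1391
Then change container volume by factor 2 (V_new/V_old).
Step 2:
                  M         G         L         A
  Initial   0.01313     1.712    0.8229     0.327
  Change     0.1088    0.3264    0.3264   -0.1088
  Equil      0.1219     2.039     1.149    0.2182
  solve Keq expr → x = -0.1088; check Q = 0.1391
Then change container volume by factor 1.25 (V_new/V_old).
Step 3:
                  M         G         L         A
  Initial   0.09754     1.631    0.9194    0.1745
  Change    0.04541    0.1362    0.1362  -0.04541
  Equil       0.143     1.767     1.056    0.1291
  solve Keq expr → x = -0.04541; check Q = 0.1391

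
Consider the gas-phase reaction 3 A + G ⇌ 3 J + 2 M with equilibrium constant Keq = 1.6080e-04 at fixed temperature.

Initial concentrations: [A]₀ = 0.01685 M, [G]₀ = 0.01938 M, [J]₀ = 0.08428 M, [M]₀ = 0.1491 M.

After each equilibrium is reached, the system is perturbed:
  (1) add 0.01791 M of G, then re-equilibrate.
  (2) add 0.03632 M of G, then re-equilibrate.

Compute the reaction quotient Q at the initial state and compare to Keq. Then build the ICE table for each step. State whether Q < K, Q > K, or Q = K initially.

Q₀ = 143.5 vs Keq = 1.6080e-04 ⇒ Q>K, reverse
Step 1:
                   A          G          J          M
  I          0.01685    0.01938    0.08428     0.1491
  C          0.07589     0.0253   -0.07589   -0.05059
  E          0.09274    0.04468    0.00839    0.09851
  solve Keq expr → x = -0.0253; check Q = 1.6080e-04
Then add 0.01791 M of G.
Step 2:
                   A          G          J          M
  I          0.09274    0.06259    0.00839    0.09851
  C       -8.6052e-04 -2.8684e-04 8.6052e-04 5.7368e-04
  E          0.09188     0.0623    0.00925    0.09908
  solve Keq expr → x = 2.8684e-04; check Q = 1.6080e-04
Then add 0.03632 M of G.
Step 3:
                   A          G          J          M
  I          0.09188    0.09862    0.00925    0.09908
  C        -0.001301 -4.3358e-04   0.001301 8.6715e-04
  E          0.09058    0.09819    0.01055    0.09995
  solve Keq expr → x = 4.3358e-04; check Q = 1.6080e-04

Q₀ = 143.5; Q > K (proceeds reverse)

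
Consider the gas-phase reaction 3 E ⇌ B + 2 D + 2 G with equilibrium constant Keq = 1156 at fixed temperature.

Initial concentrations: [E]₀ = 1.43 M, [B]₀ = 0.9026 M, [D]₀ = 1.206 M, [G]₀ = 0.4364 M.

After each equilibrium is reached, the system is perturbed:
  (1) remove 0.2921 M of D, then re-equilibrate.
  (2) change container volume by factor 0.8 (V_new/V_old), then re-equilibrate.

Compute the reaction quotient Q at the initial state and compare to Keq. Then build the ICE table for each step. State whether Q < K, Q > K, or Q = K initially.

Q₀ = 0.0855 vs Keq = 1156 ⇒ Q<K, forward
Step 1:
                  E         B         D         G
  init         1.43    0.9026     1.206    0.4364
  Δ          -1.235    0.4116    0.8233    0.8233
  eq         0.1951     1.314     2.029      1.26
  solve Keq expr → x = 0.4116; check Q = 1156
Then remove 0.2921 M of D.
Step 2:
                  E         B         D         G
  init       0.1951     1.314     1.737      1.26
  Δ        -0.01711  0.005704   0.01141   0.01141
  eq          0.178      1.32     1.749     1.271
  solve Keq expr → x = 0.005704; check Q = 1156
Then change container volume by factor 0.8 (V_new/V_old).
Step 3:
                  E         B         D         G
  init       0.2225      1.65     2.186     1.589
  Δ         0.03126  -0.01042  -0.02084  -0.02084
  eq         0.2538     1.639     2.165     1.568
  solve Keq expr → x = -0.01042; check Q = 1156

Q₀ = 0.0855; Q < K (proceeds forward)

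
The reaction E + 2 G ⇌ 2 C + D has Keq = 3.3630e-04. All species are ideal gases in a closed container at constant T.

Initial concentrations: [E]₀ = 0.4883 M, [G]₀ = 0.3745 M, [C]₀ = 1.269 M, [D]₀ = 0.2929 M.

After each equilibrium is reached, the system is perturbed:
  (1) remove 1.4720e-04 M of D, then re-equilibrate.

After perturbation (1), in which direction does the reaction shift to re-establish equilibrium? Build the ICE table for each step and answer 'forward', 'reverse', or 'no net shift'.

Direction: forward

Q₀ = 6.887 vs Keq = 3.3630e-04 ⇒ Q>K, reverse
Step 1:
                   E          G          C          D
  Initial     0.4883     0.3745      1.269     0.2929
  Change      0.2924     0.5848    -0.5848    -0.2924
  Equil       0.7807     0.9593     0.6842 5.1603e-04
  solve Keq expr → x = -0.2924; check Q = 3.3630e-04
Then remove 1.4720e-04 M of D.
Step 2:
                   E          G          C          D
  Initial     0.7807     0.9593     0.6842 3.6883e-04
  Change  -1.4635e-04 -2.9270e-04 2.9270e-04 1.4635e-04
  Equil       0.7805      0.959     0.6845 5.1518e-04
  solve Keq expr → x = 1.4635e-04; check Q = 3.3630e-04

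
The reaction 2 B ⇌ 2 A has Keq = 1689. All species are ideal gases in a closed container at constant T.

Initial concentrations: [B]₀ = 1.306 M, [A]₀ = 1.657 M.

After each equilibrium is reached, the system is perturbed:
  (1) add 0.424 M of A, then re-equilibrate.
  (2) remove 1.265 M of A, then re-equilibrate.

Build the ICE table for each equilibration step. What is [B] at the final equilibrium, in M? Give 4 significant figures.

[B]_eq = 0.05041 M

Q₀ = 1.61 vs Keq = 1689 ⇒ Q<K, forward
Step 1:
                   B          A
  init         1.306      1.657
  Δ           -1.236      1.236
  eq         0.07038      2.893
  solve Keq expr → x = 0.6178; check Q = 1689
Then add 0.424 M of A.
Step 2:
                   B          A
  init       0.07038      3.317
  Δ          0.01007   -0.01007
  eq         0.08046      3.307
  solve Keq expr → x = -0.005036; check Q = 1689
Then remove 1.265 M of A.
Step 3:
                   B          A
  init       0.08046      2.042
  Δ         -0.03005    0.03005
  eq         0.05041      2.072
  solve Keq expr → x = 0.01502; check Q = 1689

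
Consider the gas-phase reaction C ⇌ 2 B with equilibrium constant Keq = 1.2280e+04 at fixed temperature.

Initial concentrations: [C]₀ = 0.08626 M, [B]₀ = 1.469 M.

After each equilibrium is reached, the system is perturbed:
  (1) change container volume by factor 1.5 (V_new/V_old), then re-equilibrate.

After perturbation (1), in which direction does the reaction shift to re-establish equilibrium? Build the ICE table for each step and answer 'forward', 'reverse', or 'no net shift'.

Q₀ = 25.02 vs Keq = 1.2280e+04 ⇒ Q<K, forward
Step 1:
                    C           B
  I           0.08626       1.469
  C          -0.08604      0.1721
  E        2.1931e-04       1.641
  solve Keq expr → x = 0.08604; check Q = 1.2280e+04
Then change container volume by factor 1.5 (V_new/V_old).
Step 2:
                    C           B
  I        1.4621e-04       1.094
  C       -4.8719e-05  9.7437e-05
  E        9.7489e-05       1.094
  solve Keq expr → x = 4.8719e-05; check Q = 1.2280e+04

Direction: forward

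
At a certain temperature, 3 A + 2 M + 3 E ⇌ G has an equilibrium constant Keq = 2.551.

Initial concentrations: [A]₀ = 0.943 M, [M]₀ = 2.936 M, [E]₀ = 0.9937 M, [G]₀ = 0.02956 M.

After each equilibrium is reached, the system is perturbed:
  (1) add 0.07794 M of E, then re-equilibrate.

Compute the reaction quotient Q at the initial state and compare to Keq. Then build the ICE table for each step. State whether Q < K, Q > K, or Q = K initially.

Q₀ = 0.004168 vs Keq = 2.551 ⇒ Q<K, forward
Step 1:
                    A           M           E           G
  I             0.943       2.936      0.9937     0.02956
  C           -0.4945     -0.3297     -0.4945      0.1648
  E            0.4485       2.606      0.4992      0.1944
  solve Keq expr → x = 0.1648; check Q = 2.551
Then add 0.07794 M of E.
Step 2:
                    A           M           E           G
  I            0.4485       2.606      0.5771      0.1944
  C          -0.03012    -0.02008    -0.03012     0.01004
  E            0.4183       2.586       0.547      0.2044
  solve Keq expr → x = 0.01004; check Q = 2.551

Q₀ = 0.004168; Q < K (proceeds forward)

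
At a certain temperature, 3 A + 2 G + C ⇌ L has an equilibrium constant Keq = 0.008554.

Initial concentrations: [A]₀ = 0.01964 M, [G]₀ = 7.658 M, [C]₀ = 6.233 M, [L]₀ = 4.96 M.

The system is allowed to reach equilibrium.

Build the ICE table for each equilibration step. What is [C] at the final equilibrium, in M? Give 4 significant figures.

Q₀ = 1791 vs Keq = 0.008554 ⇒ Q>K, reverse
Step 1:
                    A           G           C           L
  init        0.01964       7.658       6.233        4.96
  Δ             1.036      0.6907      0.3454     -0.3454
  eq            1.056       8.349       6.578       4.615
  solve Keq expr → x = -0.3454; check Q = 0.008554

[C]_eq = 6.578 M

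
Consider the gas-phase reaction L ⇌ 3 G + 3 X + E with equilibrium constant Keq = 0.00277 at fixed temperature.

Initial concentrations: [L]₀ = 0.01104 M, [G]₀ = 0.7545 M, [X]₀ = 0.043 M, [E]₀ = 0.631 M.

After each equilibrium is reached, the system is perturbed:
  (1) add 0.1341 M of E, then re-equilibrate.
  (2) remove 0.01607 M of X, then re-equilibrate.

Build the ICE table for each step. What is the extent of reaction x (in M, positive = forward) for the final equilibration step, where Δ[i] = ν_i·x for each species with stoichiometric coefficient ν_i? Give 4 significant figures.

x = 0.003374 M

Q₀ = 0.001952 vs Keq = 0.00277 ⇒ Q<K, forward
Step 1:
                   L          G          X          E
  init       0.01104     0.7545      0.043      0.631
  Δ        -0.001127   0.003382   0.003382   0.001127
  eq        0.009913     0.7579    0.04638     0.6321
  solve Keq expr → x = 0.001127; check Q = 0.00277
Then add 0.1341 M of E.
Step 2:
                   L          G          X          E
  init      0.009913     0.7579    0.04638     0.7662
  Δ       6.2243e-04  -0.001867  -0.001867 -6.2243e-04
  eq         0.01054      0.756    0.04451     0.7656
  solve Keq expr → x = -6.2243e-04; check Q = 0.00277
Then remove 0.01607 M of X.
Step 3:
                   L          G          X          E
  init       0.01054      0.756    0.02844     0.7656
  Δ        -0.003374    0.01012    0.01012   0.003374
  eq        0.007161     0.7661    0.03857      0.769
  solve Keq expr → x = 0.003374; check Q = 0.00277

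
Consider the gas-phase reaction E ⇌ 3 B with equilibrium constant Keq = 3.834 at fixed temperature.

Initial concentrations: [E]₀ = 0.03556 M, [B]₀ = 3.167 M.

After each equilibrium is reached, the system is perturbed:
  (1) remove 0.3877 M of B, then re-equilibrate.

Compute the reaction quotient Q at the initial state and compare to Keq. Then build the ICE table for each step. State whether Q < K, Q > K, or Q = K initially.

Q₀ = 893.3; Q > K (proceeds reverse)

Q₀ = 893.3 vs Keq = 3.834 ⇒ Q>K, reverse
Step 1:
                    E           B
  Initial     0.03556       3.167
  Change       0.6058      -1.817
  Equil        0.6413        1.35
  solve Keq expr → x = -0.6058; check Q = 3.834
Then remove 0.3877 M of B.
Step 2:
                    E           B
  Initial      0.6413       0.962
  Change      -0.1036      0.3107
  Equil        0.5377       1.273
  solve Keq expr → x = 0.1036; check Q = 3.834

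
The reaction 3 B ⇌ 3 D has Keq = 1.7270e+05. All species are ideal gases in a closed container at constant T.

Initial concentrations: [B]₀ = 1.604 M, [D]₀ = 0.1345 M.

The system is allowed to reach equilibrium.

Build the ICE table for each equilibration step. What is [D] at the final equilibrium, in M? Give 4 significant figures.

Q₀ = 5.8959e-04 vs Keq = 1.7270e+05 ⇒ Q<K, forward
Step 1:
                  B         D
  init        1.604    0.1345
  Δ          -1.573     1.573
  eq        0.03067     1.708
  solve Keq expr → x = 0.5244; check Q = 1.7270e+05

[D]_eq = 1.708 M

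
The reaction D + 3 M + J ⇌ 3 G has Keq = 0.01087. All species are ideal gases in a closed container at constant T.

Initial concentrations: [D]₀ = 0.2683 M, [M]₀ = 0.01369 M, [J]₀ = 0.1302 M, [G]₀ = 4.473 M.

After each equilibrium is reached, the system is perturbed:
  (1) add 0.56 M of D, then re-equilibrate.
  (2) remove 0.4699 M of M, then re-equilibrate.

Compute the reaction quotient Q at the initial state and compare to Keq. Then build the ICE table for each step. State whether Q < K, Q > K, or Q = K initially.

Q₀ = 9.9852e+08; Q > K (proceeds reverse)

Q₀ = 9.9852e+08 vs Keq = 0.01087 ⇒ Q>K, reverse
Step 1:
                   D          M          J          G
  init        0.2683    0.01369     0.1302      4.473
  Δ             1.17      3.511       1.17     -3.511
  eq           1.439      3.525      1.301     0.9621
  solve Keq expr → x = -1.17; check Q = 0.01087
Then add 0.56 M of D.
Step 2:
                   D          M          J          G
  init         1.999      3.525      1.301     0.9621
  Δ         -0.02556   -0.07668   -0.02556    0.07668
  eq           1.973      3.448      1.275      1.039
  solve Keq expr → x = 0.02556; check Q = 0.01087
Then remove 0.4699 M of M.
Step 3:
                   D          M          J          G
  init         1.973      2.978      1.275      1.039
  Δ          0.03291    0.09874    0.03291   -0.09874
  eq           2.006      3.077      1.308       0.94
  solve Keq expr → x = -0.03291; check Q = 0.01087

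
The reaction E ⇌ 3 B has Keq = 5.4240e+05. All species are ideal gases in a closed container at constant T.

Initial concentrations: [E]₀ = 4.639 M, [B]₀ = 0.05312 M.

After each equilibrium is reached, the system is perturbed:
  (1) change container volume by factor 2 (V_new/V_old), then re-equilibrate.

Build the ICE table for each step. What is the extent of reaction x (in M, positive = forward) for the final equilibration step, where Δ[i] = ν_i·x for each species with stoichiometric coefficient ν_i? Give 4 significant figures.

Q₀ = 3.2311e-05 vs Keq = 5.4240e+05 ⇒ Q<K, forward
Step 1:
                  E         B
  init        4.639   0.05312
  Δ          -4.634      13.9
  eq        0.00501     13.96
  solve Keq expr → x = 4.634; check Q = 5.4240e+05
Then change container volume by factor 2 (V_new/V_old).
Step 2:
                  E         B
  init     0.002505     6.978
  Δ       -0.001877  0.005632
  eq      6.2783e-04     6.983
  solve Keq expr → x = 0.001877; check Q = 5.4240e+05

x = 0.001877 M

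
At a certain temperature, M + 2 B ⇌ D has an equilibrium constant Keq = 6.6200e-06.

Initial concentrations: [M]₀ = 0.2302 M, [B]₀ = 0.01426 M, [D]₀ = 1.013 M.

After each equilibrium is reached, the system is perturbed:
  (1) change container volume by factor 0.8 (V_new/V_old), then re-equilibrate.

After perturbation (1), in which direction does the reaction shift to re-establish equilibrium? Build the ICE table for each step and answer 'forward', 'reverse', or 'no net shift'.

Q₀ = 2.1640e+04 vs Keq = 6.6200e-06 ⇒ Q>K, reverse
Step 1:
                   M          B          D
  I           0.2302    0.01426      1.013
  C            1.013      2.026     -1.013
  E            1.243       2.04 3.4255e-05
  solve Keq expr → x = -1.013; check Q = 6.6200e-06
Then change container volume by factor 0.8 (V_new/V_old).
Step 2:
                   M          B          D
  I            1.554       2.55 4.2819e-05
  C       -2.4082e-05 -4.8165e-05 2.4082e-05
  E            1.554       2.55 6.6901e-05
  solve Keq expr → x = 2.4082e-05; check Q = 6.6200e-06

Direction: forward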